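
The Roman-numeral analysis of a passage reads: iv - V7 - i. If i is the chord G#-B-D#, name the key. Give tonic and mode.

G# minor

The anchor chord is a minor triad on G#, labeled i.
If G# is scale degree 1 and the mode makes that degree carry a minor triad, the tonic is G# and the mode is minor.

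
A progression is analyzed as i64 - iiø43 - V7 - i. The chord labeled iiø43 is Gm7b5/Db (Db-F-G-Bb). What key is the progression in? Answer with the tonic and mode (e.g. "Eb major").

The chord Gm7b5/Db is a half-diminished seventh chord rooted on G; its label is iiø43.
Counting down one scale step from G places the tonic on F; a half-diminished seventh chord on degree 2 is diatonic only in minor.

F minor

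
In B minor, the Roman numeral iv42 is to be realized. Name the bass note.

D

iv in B minor has root E; the chord is E-G-B-D.
The figure 42 means third inversion — the seventh is in the bass.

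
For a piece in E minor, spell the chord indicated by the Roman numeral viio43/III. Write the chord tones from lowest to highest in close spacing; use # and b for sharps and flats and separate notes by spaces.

The slash marks an applied leading-tone chord: viio of III. In E minor, III is G, so the leading tone to it is F#, a half step below.
Building a fully diminished seventh chord on F# gives F#-A-C-Eb.
With the 43 figure the chord is in second inversion; from the bass C upward in close position it reads C-Eb-F#-A.

C Eb F# A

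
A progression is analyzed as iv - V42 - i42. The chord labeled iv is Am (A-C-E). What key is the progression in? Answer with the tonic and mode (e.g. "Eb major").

iv is given as A-C-E — a minor triad with root A.
iv on A implies A is the subdominant; that puts the tonic at E, and the lowercase numeral fits minor mode.

E minor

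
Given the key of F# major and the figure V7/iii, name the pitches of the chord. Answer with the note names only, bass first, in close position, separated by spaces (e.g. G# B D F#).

The slash means an applied dominant: we want the dominant of iii. In F# major, iii is A# minor, and its dominant is built on E#.
Building a dominant seventh chord on E# gives E#-G##-B#-D#.

E# G## B# D#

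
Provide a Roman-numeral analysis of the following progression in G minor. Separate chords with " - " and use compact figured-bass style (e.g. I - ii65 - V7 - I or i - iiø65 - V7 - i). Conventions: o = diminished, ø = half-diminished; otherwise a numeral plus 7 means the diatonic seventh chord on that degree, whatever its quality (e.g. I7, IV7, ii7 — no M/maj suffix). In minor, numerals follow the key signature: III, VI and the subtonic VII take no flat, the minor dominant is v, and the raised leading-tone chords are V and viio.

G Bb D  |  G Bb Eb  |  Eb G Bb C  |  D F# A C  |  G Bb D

i - VI6 - iv65 - V7 - i

G-Bb-D: root G is the tonic; minor triad there is i.
G-Bb-Eb: major triad on Eb = scale degree 6 → VI6.
Eb-G-Bb-C: minor seventh chord on C = scale degree 4 → iv65.
D-F#-A-C: dominant seventh chord on D = scale degree 5 → V7.
G-Bb-D: root G is the tonic; minor triad there is i.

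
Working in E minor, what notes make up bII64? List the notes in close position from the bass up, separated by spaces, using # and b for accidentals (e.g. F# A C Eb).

C F A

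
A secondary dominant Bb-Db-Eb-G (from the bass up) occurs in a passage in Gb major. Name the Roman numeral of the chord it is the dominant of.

ii

The chord is a dominant seventh chord on Eb.
A dominant resolves down a perfect fifth: Eb → Ab. In Gb major, Ab is scale degree 2, i.e. ii.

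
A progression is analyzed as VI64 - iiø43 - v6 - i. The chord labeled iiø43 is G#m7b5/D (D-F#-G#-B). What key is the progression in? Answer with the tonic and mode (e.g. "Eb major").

F# minor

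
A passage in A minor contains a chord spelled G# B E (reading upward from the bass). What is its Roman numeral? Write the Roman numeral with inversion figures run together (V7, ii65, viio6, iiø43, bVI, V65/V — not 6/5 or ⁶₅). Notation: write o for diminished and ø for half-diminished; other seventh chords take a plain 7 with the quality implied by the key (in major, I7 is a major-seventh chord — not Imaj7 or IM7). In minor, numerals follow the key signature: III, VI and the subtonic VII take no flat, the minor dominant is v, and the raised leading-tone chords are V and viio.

V6

The pitches E-G#-B form a major triad rooted on E.
E is scale degree 5 in A minor, and a major triad on that degree is written V.
With G# in the bass the chord is in first inversion, so the figured bass is 6.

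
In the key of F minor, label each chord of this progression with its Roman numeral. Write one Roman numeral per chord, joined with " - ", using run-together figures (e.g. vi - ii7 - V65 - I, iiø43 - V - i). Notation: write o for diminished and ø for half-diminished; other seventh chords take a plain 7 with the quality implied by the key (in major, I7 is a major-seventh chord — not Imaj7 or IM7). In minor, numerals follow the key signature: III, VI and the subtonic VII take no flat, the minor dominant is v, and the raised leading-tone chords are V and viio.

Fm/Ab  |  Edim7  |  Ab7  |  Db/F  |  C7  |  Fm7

Fm/Ab: root F is the tonic; minor triad there is i6.
Edim7: fully diminished seventh chord on E = scale degree 7 → viio7.
Ab7: a dominant seventh chord on Ab, the applied dominant of VI → V7/VI.
Db/F: root Db is the submediant; major triad there is VI6.
C7 has root C, degree 5 in F minor, so V7.
Fm7: minor seventh chord on F = scale degree 1 → i7.

i6 - viio7 - V7/VI - VI6 - V7 - i7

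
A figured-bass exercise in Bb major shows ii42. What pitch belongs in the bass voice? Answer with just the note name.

ii in Bb major has root C; the chord is C-Eb-G-Bb.
The figure 42 means third inversion — the seventh is in the bass.

Bb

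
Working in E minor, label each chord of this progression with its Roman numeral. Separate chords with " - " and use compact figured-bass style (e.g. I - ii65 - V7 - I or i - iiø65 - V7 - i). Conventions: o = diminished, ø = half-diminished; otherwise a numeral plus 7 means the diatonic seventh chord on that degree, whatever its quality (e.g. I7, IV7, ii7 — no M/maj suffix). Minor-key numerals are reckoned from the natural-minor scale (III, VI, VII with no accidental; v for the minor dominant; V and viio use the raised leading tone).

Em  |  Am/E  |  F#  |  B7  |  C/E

i - iv64 - V/V - V7 - VI6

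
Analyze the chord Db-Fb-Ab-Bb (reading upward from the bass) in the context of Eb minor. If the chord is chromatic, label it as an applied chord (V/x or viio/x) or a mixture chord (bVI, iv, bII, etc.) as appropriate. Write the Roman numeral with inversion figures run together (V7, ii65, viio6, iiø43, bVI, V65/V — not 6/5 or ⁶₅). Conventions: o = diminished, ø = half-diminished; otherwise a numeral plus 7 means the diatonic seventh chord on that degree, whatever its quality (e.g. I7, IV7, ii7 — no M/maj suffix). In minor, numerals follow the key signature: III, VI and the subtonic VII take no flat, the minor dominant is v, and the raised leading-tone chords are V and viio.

The pitches Bb-Db-Fb-Ab form a half-diminished seventh chord rooted on Bb.
Bb sits a half step below Cb (VI in Eb minor); a diminished chord there is the applied leading-tone chord of VI.
With Db in the bass the chord is in first inversion, so the figured bass is 65.

viiø65/VI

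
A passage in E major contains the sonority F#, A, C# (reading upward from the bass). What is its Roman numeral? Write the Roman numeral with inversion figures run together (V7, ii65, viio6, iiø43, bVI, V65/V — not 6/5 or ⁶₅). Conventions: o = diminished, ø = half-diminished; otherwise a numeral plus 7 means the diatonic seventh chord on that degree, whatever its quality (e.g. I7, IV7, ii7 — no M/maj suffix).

Stacked in thirds the chord is F#-A-C#: a minor triad on F#.
In E major, F# is the supertonic; the diatonic minor triad there is ii.

ii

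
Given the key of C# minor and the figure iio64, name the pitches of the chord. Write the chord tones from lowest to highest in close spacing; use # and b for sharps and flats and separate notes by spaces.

A D# F#

In C# minor, the supertonic is D#, and the diatonic chord built there is a diminished triad.
Stacking thirds from D# gives D#-F#-A.
The figured bass 64 indicates second inversion, placing the fifth (A) in the bass: A-D#-F#.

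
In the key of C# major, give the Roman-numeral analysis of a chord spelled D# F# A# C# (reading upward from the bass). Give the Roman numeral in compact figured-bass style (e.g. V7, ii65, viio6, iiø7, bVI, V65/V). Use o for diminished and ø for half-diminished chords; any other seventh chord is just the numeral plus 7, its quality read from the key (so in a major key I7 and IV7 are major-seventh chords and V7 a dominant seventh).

Stacked in thirds the chord is D#-F#-A#-C#: a minor seventh chord on D#.
In C# major, D# is the supertonic; the diatonic minor seventh chord there is ii7.

ii7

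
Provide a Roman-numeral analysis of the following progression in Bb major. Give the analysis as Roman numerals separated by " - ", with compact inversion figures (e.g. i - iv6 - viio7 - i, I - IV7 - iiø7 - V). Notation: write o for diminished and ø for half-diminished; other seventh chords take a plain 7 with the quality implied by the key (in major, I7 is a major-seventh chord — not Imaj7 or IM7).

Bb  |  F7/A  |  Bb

I - V65 - I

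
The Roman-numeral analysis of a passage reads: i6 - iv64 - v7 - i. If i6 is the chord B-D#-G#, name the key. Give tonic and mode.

i6 is given as B-D#-G# — a minor triad with root G#.
If G# is scale degree 1 and the mode makes that degree carry a minor triad, the tonic is G# and the mode is minor.

G# minor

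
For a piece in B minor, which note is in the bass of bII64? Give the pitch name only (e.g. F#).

bII in B minor has root C; the chord is C-E-G.
The figure 64 means second inversion — the fifth is in the bass.

G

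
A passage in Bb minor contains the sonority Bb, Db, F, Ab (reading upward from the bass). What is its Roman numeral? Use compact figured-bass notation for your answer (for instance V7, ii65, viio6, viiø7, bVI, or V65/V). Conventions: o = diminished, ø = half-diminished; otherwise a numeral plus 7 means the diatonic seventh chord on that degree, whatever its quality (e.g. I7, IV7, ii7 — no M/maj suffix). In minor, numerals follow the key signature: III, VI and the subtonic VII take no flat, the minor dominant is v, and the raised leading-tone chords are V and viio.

Stacked in thirds the chord is Bb-Db-F-Ab: a minor seventh chord on Bb.
In Bb minor, Bb is the tonic; the diatonic minor seventh chord there is i7.

i7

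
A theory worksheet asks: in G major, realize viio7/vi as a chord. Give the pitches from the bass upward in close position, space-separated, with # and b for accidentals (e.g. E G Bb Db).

viio7/vi is a secondary leading-tone chord. The target vi is E in G major; the applied chord is rooted a semitone below, on D#.
Building a fully diminished seventh chord on D# gives D#-F#-A-C.

D# F# A C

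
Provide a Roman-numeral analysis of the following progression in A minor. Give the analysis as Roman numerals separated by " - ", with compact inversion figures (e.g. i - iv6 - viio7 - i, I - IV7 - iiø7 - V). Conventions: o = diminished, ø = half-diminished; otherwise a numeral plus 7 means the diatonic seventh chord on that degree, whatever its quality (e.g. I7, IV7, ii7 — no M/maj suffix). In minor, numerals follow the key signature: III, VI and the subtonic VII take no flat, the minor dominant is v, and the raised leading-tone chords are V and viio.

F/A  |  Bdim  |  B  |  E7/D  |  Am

VI6 - iio - V/V - V42 - i

F/A has root F, degree 6 in A minor, so VI6.
Bdim has root B, degree 2 in A minor, so iio.
B is the secondary dominant of V (major triad on B): V/V.
E7/D: root E is the dominant; dominant seventh chord there is V42.
Am: root A is the tonic; minor triad there is i.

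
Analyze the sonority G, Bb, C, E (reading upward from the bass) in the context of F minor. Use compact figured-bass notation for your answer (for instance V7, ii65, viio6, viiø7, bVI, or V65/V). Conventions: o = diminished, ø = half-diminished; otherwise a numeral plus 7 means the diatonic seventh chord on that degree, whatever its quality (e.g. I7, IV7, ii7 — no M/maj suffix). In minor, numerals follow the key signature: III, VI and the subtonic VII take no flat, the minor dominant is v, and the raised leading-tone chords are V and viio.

Stacked in thirds the chord is C-E-G-Bb: a dominant seventh chord on C.
In F minor, C is the dominant; the diatonic dominant seventh chord there is V7.
With G in the bass the chord is in second inversion, so the figured bass is 43.

V43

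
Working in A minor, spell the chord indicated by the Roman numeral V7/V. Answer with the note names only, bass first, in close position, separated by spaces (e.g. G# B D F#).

B D# F# A

V7/V is a secondary dominant — the dominant seventh of V. V in A minor is E, so the applied chord's root is B, a perfect fifth above.
Building a dominant seventh chord on B gives B-D#-F#-A.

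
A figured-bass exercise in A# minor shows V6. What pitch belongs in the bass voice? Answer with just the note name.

V in A# minor has root E#; the chord is E#-G##-B#.
The figure 6 means first inversion — the third is in the bass.

G##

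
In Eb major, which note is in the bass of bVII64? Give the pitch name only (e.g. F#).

bVII in Eb major has root Db; the chord is Db-F-Ab.
The figure 64 means second inversion — the fifth is in the bass.

Ab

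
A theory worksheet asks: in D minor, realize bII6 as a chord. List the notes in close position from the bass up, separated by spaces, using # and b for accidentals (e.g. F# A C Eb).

G Bb Eb

Scale degree 2 in D minor is E; lowering it a half step gives Eb. bII6 is the Neapolitan sixth — a major triad on the lowered second degree, here in its customary first inversion.
So the chord is Eb-G-Bb, a major triad.
The figured bass 6 indicates first inversion, placing the third (G) in the bass: G-Bb-Eb.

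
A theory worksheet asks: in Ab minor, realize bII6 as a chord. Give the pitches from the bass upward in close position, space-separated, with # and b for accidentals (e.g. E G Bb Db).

Db Fb Bbb

bII6 is the Neapolitan sixth — a major triad on the lowered second degree, here in its customary first inversion. In Ab minor that root is Bbb.
So the chord is Bbb-Db-Fb.
With the 6 figure the chord is in first inversion; from the bass Db upward in close position it reads Db-Fb-Bbb.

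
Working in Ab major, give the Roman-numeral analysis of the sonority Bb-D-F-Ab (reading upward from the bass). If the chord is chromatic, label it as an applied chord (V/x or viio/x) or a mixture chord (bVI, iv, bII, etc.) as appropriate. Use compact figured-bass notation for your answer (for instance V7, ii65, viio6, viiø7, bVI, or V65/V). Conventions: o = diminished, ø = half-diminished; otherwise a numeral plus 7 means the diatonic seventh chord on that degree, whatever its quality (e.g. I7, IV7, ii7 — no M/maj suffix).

V7/V

The pitches Bb-D-F-Ab form a dominant seventh chord rooted on Bb.
Bb is not a diatonic chord root with this quality in Ab major, but it lies a perfect fifth above Eb (V), so the chord functions as an applied dominant of V.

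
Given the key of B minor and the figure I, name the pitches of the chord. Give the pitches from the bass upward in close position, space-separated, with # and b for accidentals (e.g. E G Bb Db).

B D# F#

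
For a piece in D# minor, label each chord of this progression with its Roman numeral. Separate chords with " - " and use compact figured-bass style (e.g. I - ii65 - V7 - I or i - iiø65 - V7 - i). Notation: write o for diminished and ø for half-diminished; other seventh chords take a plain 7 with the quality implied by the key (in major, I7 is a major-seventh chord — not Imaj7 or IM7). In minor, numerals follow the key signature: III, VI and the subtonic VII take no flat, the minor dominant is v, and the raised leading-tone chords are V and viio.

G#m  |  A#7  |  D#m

G#m: root G# is the subdominant; minor triad there is iv.
A#7 has root A#, degree 5 in D# minor, so V7.
D#m: root D# is the tonic; minor triad there is i.

iv - V7 - i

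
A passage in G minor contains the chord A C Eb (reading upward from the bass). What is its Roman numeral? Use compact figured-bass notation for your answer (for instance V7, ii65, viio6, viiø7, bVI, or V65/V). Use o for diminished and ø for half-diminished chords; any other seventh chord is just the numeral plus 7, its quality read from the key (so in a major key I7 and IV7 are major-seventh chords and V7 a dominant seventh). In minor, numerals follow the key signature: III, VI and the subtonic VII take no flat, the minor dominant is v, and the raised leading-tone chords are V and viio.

iio

The pitches A-C-Eb form a diminished triad rooted on A.
A is scale degree 2 in G minor, and a diminished triad on that degree is written iio.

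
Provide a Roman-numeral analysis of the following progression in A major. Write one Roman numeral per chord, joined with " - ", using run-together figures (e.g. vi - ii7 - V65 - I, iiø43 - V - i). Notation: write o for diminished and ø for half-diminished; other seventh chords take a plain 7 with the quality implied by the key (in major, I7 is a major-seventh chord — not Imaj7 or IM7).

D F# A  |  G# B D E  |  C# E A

D-F#-A: root D is the subdominant; major triad there is IV.
G#-B-D-E: dominant seventh chord on E = scale degree 5 → V65.
C#-E-A: major triad on A = scale degree 1 → I6.

IV - V65 - I6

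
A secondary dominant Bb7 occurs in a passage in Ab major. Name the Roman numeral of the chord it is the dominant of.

V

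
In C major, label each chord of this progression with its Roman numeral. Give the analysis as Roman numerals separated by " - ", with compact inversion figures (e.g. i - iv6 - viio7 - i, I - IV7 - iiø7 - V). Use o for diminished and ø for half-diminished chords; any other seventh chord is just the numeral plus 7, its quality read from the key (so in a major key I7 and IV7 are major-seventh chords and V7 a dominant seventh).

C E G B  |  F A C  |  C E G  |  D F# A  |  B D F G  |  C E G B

C-E-G-B: major seventh chord on C = scale degree 1 → I7.
F-A-C has root F, degree 4 in C major, so IV.
C-E-G: major triad on C = scale degree 1 → I.
D-F#-A: a major triad on D, the applied dominant of V → V/V.
B-D-F-G has root G, degree 5 in C major, so V65.
C-E-G-B: root C is the tonic; major seventh chord there is I7.

I7 - IV - I - V/V - V65 - I7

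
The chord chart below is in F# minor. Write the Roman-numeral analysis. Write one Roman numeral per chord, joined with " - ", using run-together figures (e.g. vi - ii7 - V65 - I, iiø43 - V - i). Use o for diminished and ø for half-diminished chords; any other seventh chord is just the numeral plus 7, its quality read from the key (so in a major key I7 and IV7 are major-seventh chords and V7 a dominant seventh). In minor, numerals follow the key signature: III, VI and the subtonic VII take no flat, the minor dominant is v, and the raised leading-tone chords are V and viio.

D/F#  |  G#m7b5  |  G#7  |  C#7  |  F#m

D/F#: major triad on D = scale degree 6 → VI6.
G#m7b5: half-diminished seventh chord on G# = scale degree 2 → iiø7.
G#7: a dominant seventh chord on G#, the applied dominant of V → V7/V.
C#7: root C# is the dominant; dominant seventh chord there is V7.
F#m: root F# is the tonic; minor triad there is i.

VI6 - iiø7 - V7/V - V7 - i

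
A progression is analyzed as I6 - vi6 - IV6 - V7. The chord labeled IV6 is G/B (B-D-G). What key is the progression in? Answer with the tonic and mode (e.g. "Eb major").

D major

IV6 is given as B-D-G — a major triad with root G.
Counting down 3 scale steps from G places the tonic on D; a major triad on degree 4 is diatonic only in major.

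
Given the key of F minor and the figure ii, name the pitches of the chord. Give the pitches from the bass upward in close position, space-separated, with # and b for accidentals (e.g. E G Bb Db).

Scale degree 2 in F minor is G; here the chord built on it is altered to a minor triad. ii is the minor supertonic, borrowed from the parallel major (the Dorian ii).
So the chord is G-Bb-D, a minor triad.

G Bb D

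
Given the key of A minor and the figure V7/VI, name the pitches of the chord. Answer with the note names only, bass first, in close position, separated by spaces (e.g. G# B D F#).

The slash means an applied dominant: we want the dominant of VI. In A minor, VI is F major, and its dominant is built on C.
Building a dominant seventh chord on C gives C-E-G-Bb.

C E G Bb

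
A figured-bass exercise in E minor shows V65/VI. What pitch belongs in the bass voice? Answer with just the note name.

B

The applied chord V65/VI is rooted on G: G-B-D-F.
The figure 65 means first inversion — the third is in the bass.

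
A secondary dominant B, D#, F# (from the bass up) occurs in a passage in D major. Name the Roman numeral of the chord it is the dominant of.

ii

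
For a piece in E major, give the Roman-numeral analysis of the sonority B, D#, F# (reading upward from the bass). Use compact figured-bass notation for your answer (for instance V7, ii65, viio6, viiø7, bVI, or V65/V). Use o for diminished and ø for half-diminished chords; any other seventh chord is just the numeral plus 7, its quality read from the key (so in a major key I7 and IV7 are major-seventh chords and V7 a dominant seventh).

The pitches B-D#-F# form a major triad rooted on B.
B is scale degree 5 in E major, and a major triad on that degree is written V.

V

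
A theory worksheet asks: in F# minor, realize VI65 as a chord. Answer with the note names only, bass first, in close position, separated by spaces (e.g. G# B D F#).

F# A C# D

In F# minor, scale degree 6 is D, and the diatonic chord built there is a major seventh chord.
That chord is spelled D-F#-A-C#.
With the 65 figure the chord is in first inversion; from the bass F# upward in close position it reads F#-A-C#-D.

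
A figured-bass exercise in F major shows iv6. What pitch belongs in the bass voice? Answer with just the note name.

iv in F major has root Bb; the chord is Bb-Db-F.
The figure 6 means first inversion — the third is in the bass.

Db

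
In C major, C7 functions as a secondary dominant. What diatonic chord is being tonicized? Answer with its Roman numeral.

IV

The chord is a dominant seventh chord on C.
A dominant resolves down a perfect fifth: C → F. In C major, F is scale degree 4, i.e. IV.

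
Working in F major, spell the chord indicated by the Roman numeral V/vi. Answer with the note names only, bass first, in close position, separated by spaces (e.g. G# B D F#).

A C# E

V/vi is a secondary dominant — the dominant triad of vi. vi in F major is D, so the applied chord's root is A, a perfect fifth above.
Building a major triad on A gives A-C#-E.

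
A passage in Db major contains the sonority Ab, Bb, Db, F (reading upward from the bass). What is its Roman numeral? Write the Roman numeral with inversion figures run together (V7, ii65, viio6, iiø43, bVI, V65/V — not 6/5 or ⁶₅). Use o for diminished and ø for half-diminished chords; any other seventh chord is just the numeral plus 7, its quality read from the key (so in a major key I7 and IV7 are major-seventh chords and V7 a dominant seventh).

vi42

The pitches Bb-Db-F-Ab form a minor seventh chord rooted on Bb.
Bb is scale degree 6 in Db major, and a minor seventh chord on that degree is written vi7.
With Ab in the bass the chord is in third inversion, so the figured bass is 42.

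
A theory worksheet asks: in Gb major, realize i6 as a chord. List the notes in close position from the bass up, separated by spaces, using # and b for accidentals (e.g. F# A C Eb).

Scale degree 1 in Gb major is Gb; here the chord built on it is altered to a minor triad. i6 is the minor tonic, borrowed from the parallel minor.
So the chord is Gb-Bbb-Db.
The figured bass 6 indicates first inversion, placing the third (Bbb) in the bass: Bbb-Db-Gb.

Bbb Db Gb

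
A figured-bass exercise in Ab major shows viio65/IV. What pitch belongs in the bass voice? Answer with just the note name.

The applied chord viio65/IV is rooted on C: C-Eb-Gb-Bbb.
The figure 65 means first inversion — the third is in the bass.

Eb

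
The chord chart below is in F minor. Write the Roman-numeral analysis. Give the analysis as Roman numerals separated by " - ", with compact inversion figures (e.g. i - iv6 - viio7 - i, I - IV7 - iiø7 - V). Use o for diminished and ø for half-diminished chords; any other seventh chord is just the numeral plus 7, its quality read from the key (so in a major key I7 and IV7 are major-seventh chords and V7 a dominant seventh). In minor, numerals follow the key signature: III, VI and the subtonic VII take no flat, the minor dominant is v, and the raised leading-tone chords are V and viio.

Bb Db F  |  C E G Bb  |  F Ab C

Bb-Db-F has root Bb, degree 4 in F minor, so iv.
C-E-G-Bb: dominant seventh chord on C = scale degree 5 → V7.
F-Ab-C: minor triad on F = scale degree 1 → i.

iv - V7 - i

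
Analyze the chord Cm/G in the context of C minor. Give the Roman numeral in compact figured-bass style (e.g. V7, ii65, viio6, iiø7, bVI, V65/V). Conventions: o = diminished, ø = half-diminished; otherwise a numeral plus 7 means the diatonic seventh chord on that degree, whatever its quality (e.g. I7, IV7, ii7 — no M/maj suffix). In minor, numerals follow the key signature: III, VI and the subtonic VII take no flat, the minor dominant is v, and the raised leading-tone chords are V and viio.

Stacked in thirds the chord is C-Eb-G: a minor triad on C.
In C minor, C is the tonic; the diatonic minor triad there is i.
With G in the bass the chord is in second inversion, so the figured bass is 64.

i64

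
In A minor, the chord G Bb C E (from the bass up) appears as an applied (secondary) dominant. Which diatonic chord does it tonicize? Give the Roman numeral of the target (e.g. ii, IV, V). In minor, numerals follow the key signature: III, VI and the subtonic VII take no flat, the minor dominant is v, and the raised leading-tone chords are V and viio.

VI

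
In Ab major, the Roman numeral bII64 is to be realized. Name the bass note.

bII in Ab major has root Bbb; the chord is Bbb-Db-Fb.
The figure 64 means second inversion — the fifth is in the bass.

Fb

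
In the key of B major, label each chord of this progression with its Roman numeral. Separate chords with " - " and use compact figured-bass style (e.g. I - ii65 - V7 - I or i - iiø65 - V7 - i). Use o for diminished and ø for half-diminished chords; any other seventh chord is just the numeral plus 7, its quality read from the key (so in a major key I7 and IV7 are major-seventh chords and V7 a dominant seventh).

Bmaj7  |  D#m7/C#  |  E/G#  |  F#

Bmaj7: major seventh chord on B = scale degree 1 → I7.
D#m7/C#: root D# is the mediant; minor seventh chord there is iii42.
E/G# has root E, degree 4 in B major, so IV6.
F# has root F#, degree 5 in B major, so V.

I7 - iii42 - IV6 - V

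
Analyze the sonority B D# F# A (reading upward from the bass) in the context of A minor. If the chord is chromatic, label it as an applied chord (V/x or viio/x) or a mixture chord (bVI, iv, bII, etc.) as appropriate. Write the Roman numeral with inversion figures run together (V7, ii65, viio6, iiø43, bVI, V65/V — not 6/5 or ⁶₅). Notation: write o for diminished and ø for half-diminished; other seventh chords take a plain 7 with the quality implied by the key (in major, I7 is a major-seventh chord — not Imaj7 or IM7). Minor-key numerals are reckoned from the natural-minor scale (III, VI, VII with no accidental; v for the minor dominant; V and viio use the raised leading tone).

The pitches B-D#-F#-A form a dominant seventh chord rooted on B.
B is not a diatonic chord root with this quality in A minor, but it lies a perfect fifth above E (V), so the chord functions as an applied dominant of V.

V7/V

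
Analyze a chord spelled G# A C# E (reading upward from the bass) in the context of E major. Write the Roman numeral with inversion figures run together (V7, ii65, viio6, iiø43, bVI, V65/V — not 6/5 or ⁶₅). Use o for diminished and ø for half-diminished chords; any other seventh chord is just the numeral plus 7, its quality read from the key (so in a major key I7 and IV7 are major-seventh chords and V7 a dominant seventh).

IV42

Stacked in thirds the chord is A-C#-E-G#: a major seventh chord on A.
In E major, A is the subdominant; the diatonic major seventh chord there is IV7.
With G# in the bass the chord is in third inversion, so the figured bass is 42.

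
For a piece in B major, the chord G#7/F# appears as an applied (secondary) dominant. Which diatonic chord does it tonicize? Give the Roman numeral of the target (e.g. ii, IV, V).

ii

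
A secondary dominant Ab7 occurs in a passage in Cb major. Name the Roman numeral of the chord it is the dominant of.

ii

The chord is a dominant seventh chord on Ab.
A dominant resolves down a perfect fifth: Ab → Db. In Cb major, Db is scale degree 2, i.e. ii.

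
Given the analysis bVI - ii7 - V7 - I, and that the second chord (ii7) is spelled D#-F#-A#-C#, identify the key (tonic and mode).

The chord D#m7 is a minor seventh chord rooted on D#; its label is ii7.
If D# is scale degree 2 and the mode makes that degree carry a minor seventh chord, the tonic is C# and the mode is major.

C# major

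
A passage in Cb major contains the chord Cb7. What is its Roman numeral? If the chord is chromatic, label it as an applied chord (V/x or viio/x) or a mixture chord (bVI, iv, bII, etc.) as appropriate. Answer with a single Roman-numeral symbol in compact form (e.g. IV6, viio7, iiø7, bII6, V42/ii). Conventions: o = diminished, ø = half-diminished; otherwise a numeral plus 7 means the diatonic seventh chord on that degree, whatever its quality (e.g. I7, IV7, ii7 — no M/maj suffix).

V7/IV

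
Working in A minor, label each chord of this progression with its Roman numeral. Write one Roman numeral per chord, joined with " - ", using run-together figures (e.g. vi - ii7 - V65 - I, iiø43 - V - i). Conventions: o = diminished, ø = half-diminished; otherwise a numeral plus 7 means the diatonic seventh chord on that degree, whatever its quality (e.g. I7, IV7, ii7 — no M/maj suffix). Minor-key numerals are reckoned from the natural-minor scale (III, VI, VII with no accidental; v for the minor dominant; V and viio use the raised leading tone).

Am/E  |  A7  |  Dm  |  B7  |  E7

Am/E has root A, degree 1 in A minor, so i64.
A7 is the secondary dominant of iv (dominant seventh chord on A): V7/iv.
Dm: root D is the subdominant; minor triad there is iv.
B7: chromatic; B is V of V, so V7/V.
E7 has root E, degree 5 in A minor, so V7.

i64 - V7/iv - iv - V7/V - V7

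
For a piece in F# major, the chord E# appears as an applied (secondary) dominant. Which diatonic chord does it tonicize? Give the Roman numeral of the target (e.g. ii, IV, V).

The chord is a major triad on E#.
A dominant resolves down a perfect fifth: E# → A#. In F# major, A# is scale degree 3, i.e. iii.

iii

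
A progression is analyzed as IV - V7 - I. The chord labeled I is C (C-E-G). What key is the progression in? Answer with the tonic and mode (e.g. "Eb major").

I is given as C-E-G — a major triad with root C.
If C is scale degree 1 and the mode makes that degree carry a major triad, the tonic is C and the mode is major.

C major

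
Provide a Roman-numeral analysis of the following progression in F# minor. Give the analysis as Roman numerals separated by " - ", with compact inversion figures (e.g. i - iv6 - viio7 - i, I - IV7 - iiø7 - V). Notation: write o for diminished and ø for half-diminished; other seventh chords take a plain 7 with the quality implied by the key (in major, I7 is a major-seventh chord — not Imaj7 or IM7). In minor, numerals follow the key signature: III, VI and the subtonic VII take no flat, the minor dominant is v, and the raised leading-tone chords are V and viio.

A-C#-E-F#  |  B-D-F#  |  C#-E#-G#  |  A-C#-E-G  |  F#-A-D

A-C#-E-F# has root F#, degree 1 in F# minor, so i65.
B-D-F# has root B, degree 4 in F# minor, so iv.
C#-E#-G#: major triad on C# = scale degree 5 → V.
A-C#-E-G is the secondary dominant of VI (dominant seventh chord on A): V7/VI.
F#-A-D: major triad on D = scale degree 6 → VI6.

i65 - iv - V - V7/VI - VI6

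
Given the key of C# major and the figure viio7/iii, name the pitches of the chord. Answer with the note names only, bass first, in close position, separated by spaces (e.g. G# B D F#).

viio7/iii is a secondary leading-tone chord. The target iii is E# in C# major; the applied chord is rooted a semitone below, on D##.
Building a fully diminished seventh chord on D## gives D##-F##-A#-C#.

D## F## A# C#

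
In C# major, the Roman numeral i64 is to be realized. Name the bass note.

G#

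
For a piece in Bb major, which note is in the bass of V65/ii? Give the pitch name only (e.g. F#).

B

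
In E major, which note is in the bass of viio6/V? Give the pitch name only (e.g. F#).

C#

The applied chord viio6/V is rooted on A#: A#-C#-E.
The figure 6 means first inversion — the third is in the bass.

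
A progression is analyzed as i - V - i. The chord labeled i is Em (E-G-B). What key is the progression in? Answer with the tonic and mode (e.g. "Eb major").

The anchor chord is a minor triad on E, labeled i.
If E is scale degree 1 and the mode makes that degree carry a minor triad, the tonic is E and the mode is minor.

E minor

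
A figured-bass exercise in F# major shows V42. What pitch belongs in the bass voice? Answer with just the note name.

V in F# major has root C#; the chord is C#-E#-G#-B.
The figure 42 means third inversion — the seventh is in the bass.

B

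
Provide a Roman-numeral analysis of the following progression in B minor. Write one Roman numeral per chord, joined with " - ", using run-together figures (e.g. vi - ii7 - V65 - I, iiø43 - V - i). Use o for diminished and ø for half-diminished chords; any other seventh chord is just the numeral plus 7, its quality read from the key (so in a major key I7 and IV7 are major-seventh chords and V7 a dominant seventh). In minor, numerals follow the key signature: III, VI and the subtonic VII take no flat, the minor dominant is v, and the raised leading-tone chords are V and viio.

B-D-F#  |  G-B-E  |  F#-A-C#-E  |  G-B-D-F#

i - iv6 - v7 - VI7

B-D-F# has root B, degree 1 in B minor, so i.
G-B-E has root E, degree 4 in B minor, so iv6.
F#-A-C#-E: minor seventh chord on F# = scale degree 5 → v7.
G-B-D-F#: major seventh chord on G = scale degree 6 → VI7.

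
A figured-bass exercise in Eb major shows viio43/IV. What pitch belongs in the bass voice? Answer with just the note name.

The applied chord viio43/IV is rooted on G: G-Bb-Db-Fb.
The figure 43 means second inversion — the fifth is in the bass.

Db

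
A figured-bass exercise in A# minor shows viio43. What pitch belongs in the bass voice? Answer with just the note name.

viio in A# minor has root G##; the chord is G##-B#-D#-F#.
The figure 43 means second inversion — the fifth is in the bass.

D#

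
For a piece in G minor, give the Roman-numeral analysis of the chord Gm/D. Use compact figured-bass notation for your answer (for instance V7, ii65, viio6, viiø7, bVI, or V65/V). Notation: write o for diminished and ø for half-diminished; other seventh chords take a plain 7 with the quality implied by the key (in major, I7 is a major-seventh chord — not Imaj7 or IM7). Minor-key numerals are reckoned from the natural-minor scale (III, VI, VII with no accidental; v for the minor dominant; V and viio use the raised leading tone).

i64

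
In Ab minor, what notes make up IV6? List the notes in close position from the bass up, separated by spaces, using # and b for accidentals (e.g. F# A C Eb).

F Ab Db

Scale degree 4 in Ab minor is Db; here the chord built on it is altered to a major triad. IV6 is the major subdominant, borrowed from the parallel major.
So the chord is Db-F-Ab.
With the 6 figure the chord is in first inversion; from the bass F upward in close position it reads F-Ab-Db.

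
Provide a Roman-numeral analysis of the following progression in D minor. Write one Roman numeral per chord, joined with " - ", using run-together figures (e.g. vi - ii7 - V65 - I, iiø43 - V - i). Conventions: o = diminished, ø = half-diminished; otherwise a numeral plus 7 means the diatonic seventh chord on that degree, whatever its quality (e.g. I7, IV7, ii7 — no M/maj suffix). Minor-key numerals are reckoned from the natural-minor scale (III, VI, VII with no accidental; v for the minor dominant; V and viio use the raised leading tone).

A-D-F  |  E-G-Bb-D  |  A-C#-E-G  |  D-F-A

i64 - iiø7 - V7 - i

A-D-F has root D, degree 1 in D minor, so i64.
E-G-Bb-D: half-diminished seventh chord on E = scale degree 2 → iiø7.
A-C#-E-G: dominant seventh chord on A = scale degree 5 → V7.
D-F-A: root D is the tonic; minor triad there is i.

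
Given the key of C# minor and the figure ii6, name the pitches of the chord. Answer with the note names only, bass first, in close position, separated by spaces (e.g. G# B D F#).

F# A# D#

ii6 is the minor supertonic, borrowed from the parallel major (the Dorian ii). In C# minor that root is D#.
So the chord is D#-F#-A#, a minor triad.
The figured bass 6 indicates first inversion, placing the third (F#) in the bass: F#-A#-D#.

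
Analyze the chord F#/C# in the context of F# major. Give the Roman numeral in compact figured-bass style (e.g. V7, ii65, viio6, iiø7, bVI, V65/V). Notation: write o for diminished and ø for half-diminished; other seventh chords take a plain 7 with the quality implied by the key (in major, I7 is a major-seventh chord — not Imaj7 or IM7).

Stacked in thirds the chord is F#-A#-C#: a major triad on F#.
In F# major, F# is the tonic; the diatonic major triad there is I.
With C# in the bass the chord is in second inversion, so the figured bass is 64.

I64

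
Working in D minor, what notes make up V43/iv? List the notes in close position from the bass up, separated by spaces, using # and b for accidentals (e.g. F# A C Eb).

A C D F#

V43/iv is a secondary dominant — the dominant seventh of iv. iv in D minor is G, so the applied chord's root is D, a perfect fifth above.
Building a dominant seventh chord on D gives D-F#-A-C.
With the 43 figure the chord is in second inversion; from the bass A upward in close position it reads A-C-D-F#.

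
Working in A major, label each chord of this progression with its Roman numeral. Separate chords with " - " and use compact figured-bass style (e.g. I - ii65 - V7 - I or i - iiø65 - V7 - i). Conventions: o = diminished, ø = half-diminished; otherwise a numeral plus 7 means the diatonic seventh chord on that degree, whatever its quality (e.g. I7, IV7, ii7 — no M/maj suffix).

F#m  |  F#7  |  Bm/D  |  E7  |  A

F#m has root F#, degree 6 in A major, so vi.
F#7: a dominant seventh chord on F#, the applied dominant of ii → V7/ii.
Bm/D has root B, degree 2 in A major, so ii6.
E7: root E is the dominant; dominant seventh chord there is V7.
A has root A, degree 1 in A major, so I.

vi - V7/ii - ii6 - V7 - I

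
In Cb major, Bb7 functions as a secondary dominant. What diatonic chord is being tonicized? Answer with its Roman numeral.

iii

The chord is a dominant seventh chord on Bb.
A dominant resolves down a perfect fifth: Bb → Eb. In Cb major, Eb is scale degree 3, i.e. iii.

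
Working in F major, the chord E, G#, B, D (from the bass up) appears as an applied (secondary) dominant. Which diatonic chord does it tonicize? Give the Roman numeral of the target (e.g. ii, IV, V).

iii

The chord is a dominant seventh chord on E.
A dominant resolves down a perfect fifth: E → A. In F major, A is scale degree 3, i.e. iii.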